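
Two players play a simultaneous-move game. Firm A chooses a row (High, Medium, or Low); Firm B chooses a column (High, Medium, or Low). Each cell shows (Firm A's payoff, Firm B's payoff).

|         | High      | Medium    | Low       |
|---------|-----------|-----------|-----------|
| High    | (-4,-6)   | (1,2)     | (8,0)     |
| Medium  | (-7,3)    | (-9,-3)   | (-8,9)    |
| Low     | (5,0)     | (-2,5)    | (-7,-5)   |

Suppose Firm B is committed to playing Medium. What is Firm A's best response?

With Firm B fixed at Medium, Firm A's payoffs are: High → 1, Medium → -9, Low → -2.
The maximum is 1, achieved by High.

High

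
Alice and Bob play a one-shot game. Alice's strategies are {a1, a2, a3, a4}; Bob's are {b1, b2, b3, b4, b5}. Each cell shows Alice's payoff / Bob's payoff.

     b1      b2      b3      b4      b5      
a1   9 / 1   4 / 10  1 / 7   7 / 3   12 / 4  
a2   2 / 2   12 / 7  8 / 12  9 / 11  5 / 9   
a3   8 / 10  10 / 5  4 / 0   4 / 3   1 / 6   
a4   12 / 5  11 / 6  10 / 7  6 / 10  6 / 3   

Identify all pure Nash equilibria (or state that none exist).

No pure-strategy Nash equilibrium

A profile is a Nash equilibrium when each player is best-responding to the other.
Alice's best responses — vs b1: a4 (payoff 12); vs b2: a2 (payoff 12); vs b3: a4 (payoff 10); vs b4: a2 (payoff 9); vs b5: a1 (payoff 12).
Bob's best responses — vs a1: b2 (payoff 10); vs a2: b3 (payoff 12); vs a3: b1 (payoff 10); vs a4: b4 (payoff 10).
No cell has both players best-responding. For instance, Alice's best reply to b5 is a1, but against a1 Bob prefers b2 over b5.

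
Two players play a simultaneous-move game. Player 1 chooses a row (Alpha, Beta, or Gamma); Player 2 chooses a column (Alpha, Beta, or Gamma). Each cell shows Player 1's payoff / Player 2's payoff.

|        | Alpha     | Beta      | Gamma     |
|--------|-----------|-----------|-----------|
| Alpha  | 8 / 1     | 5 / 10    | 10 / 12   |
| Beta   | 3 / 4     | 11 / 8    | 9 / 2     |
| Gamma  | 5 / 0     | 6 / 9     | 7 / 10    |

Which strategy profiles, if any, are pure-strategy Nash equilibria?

(Alpha, Gamma) and (Beta, Beta)

A profile is a Nash equilibrium when each player is best-responding to the other.
Player 1's best responses — vs Alpha: Alpha (payoff 8); vs Beta: Beta (payoff 11); vs Gamma: Alpha (payoff 10).
Player 2's best responses — vs Alpha: Gamma (payoff 12); vs Beta: Beta (payoff 8); vs Gamma: Gamma (payoff 10).
Mutual best responses occur at (Alpha, Gamma) and (Beta, Beta); at each, neither player gains by switching.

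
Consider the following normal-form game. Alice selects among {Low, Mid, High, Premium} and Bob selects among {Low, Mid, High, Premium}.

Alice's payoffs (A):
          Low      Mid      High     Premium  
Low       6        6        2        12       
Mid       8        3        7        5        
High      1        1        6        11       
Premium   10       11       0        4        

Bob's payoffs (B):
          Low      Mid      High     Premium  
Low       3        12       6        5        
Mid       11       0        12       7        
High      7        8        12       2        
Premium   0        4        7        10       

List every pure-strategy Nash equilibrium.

A profile is a Nash equilibrium when each player is best-responding to the other.
Alice's best responses — vs Low: Premium (payoff 10); vs Mid: Premium (payoff 11); vs High: Mid (payoff 7); vs Premium: Low (payoff 12).
Bob's best responses — vs Low: Mid (payoff 12); vs Mid: High (payoff 12); vs High: High (payoff 12); vs Premium: Premium (payoff 10).
The only mutual best response is (Mid, High); neither player gains by switching there.

(Mid, High)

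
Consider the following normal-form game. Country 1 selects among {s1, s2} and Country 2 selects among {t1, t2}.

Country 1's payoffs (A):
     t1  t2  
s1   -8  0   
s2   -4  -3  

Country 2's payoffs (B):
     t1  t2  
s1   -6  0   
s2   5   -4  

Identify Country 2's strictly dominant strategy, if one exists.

Check whether one of Country 2's strategies beats all alternatives regardless of what the opponent does.
t1 is not dominant: against s1, t2 gives 0 > -6.
t2 is not dominant: against s2, t1 gives 5 > -4.
No single strategy is best against every opponent action.

No strictly dominant strategy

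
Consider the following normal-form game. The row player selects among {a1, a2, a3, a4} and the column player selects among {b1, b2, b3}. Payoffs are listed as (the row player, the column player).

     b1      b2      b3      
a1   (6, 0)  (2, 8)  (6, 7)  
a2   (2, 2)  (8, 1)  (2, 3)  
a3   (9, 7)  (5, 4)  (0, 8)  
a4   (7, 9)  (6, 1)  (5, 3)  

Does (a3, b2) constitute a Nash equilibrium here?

No

Holding the column player at b2: the row player gets 5 from a3 but could get 8 by switching to a2. The row player has a profitable deviation.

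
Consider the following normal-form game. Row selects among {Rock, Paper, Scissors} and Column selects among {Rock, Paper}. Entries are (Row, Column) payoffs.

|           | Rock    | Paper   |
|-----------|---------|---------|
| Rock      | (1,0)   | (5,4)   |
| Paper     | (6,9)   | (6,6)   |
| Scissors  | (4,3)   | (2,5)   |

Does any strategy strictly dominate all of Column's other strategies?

No strictly dominant strategy

Check whether one of Column's strategies beats all alternatives regardless of what the opponent does.
Rock is not dominant: against Rock, Paper gives 4 > 0.
Paper is not dominant: against Paper, Rock gives 9 > 6.
No single strategy is best against every opponent action.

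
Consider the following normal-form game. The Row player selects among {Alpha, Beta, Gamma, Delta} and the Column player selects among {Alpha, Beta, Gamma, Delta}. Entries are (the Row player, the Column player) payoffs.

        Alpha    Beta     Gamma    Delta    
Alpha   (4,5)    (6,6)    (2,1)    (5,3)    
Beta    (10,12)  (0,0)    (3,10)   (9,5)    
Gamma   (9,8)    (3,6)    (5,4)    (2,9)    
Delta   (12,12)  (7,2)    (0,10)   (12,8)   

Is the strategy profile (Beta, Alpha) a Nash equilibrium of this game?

No

Holding the Column player at Alpha: the Row player gets 10 from Beta but could get 12 by switching to Delta. The Row player has a profitable deviation.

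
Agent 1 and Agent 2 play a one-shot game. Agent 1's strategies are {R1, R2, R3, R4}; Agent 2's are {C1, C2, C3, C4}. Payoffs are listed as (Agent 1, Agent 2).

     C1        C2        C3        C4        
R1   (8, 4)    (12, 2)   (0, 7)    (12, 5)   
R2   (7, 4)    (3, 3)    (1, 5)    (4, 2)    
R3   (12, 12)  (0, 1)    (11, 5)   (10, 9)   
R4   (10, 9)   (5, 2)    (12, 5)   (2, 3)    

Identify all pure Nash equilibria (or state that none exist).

(R3, C1)

Find each player's best response to every opponent strategy; NE are the intersections.
Agent 1's best responses — vs C1: R3 (payoff 12); vs C2: R1 (payoff 12); vs C3: R4 (payoff 12); vs C4: R1 (payoff 12).
Agent 2's best responses — vs R1: C3 (payoff 7); vs R2: C3 (payoff 5); vs R3: C1 (payoff 12); vs R4: C1 (payoff 9).
The only mutual best response is (R3, C1); neither player gains by switching there.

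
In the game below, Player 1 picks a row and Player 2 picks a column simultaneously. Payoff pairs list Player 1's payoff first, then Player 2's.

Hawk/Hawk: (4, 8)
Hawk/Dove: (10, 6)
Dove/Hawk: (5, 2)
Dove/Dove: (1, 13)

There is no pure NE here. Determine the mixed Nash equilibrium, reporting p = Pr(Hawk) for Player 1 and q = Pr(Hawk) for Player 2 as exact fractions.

Each player's mixing probability is pinned down by making the *other* player indifferent.
Player 2 indifferent between Hawk and Dove: p·8 + (1−p)·2 = p·6 + (1−p)·13 ⟹ 2 + 6p = 13 + (-7)p ⟹ p = 11/13.
Player 1 indifferent between Hawk and Dove: q·4 + (1−q)·10 = q·5 + (1−q)·1 ⟹ 10 + (-6)q = 1 + 4q ⟹ q = 9/10.

p = 11/13, q = 9/10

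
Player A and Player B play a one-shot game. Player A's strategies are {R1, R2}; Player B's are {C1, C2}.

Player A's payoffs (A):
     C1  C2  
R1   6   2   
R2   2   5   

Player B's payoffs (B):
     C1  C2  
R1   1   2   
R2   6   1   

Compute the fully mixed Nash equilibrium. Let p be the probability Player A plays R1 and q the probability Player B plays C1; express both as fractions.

p = 5/6, q = 3/7

Each player's mixing probability is pinned down by making the *other* player indifferent.
Player B indifferent between C1 and C2: p·1 + (1−p)·6 = p·2 + (1−p)·1 ⟹ 6 + (-5)p = 1 + 1p ⟹ p = 5/6.
Player A indifferent between R1 and R2: q·6 + (1−q)·2 = q·2 + (1−q)·5 ⟹ 2 + 4q = 5 + (-3)q ⟹ q = 3/7.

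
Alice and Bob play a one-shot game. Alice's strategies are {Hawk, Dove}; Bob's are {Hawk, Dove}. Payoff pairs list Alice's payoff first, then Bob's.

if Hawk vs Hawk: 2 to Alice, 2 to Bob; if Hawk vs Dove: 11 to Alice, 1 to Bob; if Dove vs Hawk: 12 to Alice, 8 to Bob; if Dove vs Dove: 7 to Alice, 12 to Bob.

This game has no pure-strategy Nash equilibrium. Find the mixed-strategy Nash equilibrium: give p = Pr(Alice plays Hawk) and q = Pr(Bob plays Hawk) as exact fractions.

Each player's mixing probability is pinned down by making the *other* player indifferent.
Bob indifferent between Hawk and Dove: p·2 + (1−p)·8 = p·1 + (1−p)·12 ⟹ 8 + (-6)p = 12 + (-11)p ⟹ p = 4/5.
Alice indifferent between Hawk and Dove: q·2 + (1−q)·11 = q·12 + (1−q)·7 ⟹ 11 + (-9)q = 7 + 5q ⟹ q = 2/7.

p = 4/5, q = 2/7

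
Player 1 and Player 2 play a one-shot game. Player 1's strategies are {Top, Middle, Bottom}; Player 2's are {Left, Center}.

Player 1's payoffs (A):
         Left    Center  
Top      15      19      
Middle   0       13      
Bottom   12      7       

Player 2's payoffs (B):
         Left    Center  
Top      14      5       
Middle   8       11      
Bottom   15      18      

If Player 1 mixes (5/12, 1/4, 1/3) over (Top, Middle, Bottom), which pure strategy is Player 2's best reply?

Left

Compute Player 2's expected payoff from each pure strategy against the given mix.
Left: (5/12)·14 + (1/4)·8 + (1/3)·15 = 77/6
Center: (5/12)·5 + (1/4)·11 + (1/3)·18 = 65/6
Highest expected payoff is 77/6, from Left.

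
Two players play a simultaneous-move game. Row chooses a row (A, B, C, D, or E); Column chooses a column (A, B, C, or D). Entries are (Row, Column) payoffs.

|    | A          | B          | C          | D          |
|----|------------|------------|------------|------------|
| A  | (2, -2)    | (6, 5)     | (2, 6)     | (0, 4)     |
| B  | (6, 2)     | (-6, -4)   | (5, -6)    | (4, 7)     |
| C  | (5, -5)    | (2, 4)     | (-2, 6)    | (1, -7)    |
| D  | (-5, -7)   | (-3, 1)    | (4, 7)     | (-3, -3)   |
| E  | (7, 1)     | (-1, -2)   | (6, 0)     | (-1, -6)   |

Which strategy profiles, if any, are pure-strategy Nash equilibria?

(B, D) and (E, A)

Find each player's best response to every opponent strategy; NE are the intersections.
Row's best responses — vs A: E (payoff 7); vs B: A (payoff 6); vs C: E (payoff 6); vs D: B (payoff 4).
Column's best responses — vs A: C (payoff 6); vs B: D (payoff 7); vs C: C (payoff 6); vs D: C (payoff 7); vs E: A (payoff 1).
Mutual best responses occur at (B, D) and (E, A); at each, neither player gains by switching.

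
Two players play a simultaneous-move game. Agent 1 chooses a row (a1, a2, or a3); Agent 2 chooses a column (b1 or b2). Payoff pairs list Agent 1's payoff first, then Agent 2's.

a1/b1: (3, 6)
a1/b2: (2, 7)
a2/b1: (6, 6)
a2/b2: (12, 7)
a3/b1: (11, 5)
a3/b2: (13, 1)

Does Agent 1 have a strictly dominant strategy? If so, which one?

a3

A strategy is strictly dominant if it gives Agent 1 a strictly higher payoff than every other strategy, against every choice by the opponent.
a3 strictly dominates: vs b1: 11 > each of {3, 6}; vs b2: 13 > each of {2, 12}.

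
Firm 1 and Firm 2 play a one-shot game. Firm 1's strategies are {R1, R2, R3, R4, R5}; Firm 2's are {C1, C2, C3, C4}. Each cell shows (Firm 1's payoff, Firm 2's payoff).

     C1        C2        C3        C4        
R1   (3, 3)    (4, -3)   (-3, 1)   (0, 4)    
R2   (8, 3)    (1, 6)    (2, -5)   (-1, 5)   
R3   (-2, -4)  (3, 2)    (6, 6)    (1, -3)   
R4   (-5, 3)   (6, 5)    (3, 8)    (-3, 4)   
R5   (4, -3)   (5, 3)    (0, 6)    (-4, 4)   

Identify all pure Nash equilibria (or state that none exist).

(R3, C3)

Check mutual best responses: a cell is a NE iff neither player can gain by unilaterally deviating.
Firm 1's best responses — vs C1: R2 (payoff 8); vs C2: R4 (payoff 6); vs C3: R3 (payoff 6); vs C4: R3 (payoff 1).
Firm 2's best responses — vs R1: C4 (payoff 4); vs R2: C2 (payoff 6); vs R3: C3 (payoff 6); vs R4: C3 (payoff 8); vs R5: C3 (payoff 6).
The only mutual best response is (R3, C3); neither player gains by switching there.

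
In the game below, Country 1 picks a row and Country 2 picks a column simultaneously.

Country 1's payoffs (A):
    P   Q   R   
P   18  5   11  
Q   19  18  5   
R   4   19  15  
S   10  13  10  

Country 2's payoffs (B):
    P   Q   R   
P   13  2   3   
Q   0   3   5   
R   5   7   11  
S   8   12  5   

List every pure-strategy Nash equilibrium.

(R, R)

A profile is a Nash equilibrium when each player is best-responding to the other.
Country 1's best responses — vs P: Q (payoff 19); vs Q: R (payoff 19); vs R: R (payoff 15).
Country 2's best responses — vs P: P (payoff 13); vs Q: R (payoff 5); vs R: R (payoff 11); vs S: Q (payoff 12).
The only mutual best response is (R, R); neither player gains by switching there.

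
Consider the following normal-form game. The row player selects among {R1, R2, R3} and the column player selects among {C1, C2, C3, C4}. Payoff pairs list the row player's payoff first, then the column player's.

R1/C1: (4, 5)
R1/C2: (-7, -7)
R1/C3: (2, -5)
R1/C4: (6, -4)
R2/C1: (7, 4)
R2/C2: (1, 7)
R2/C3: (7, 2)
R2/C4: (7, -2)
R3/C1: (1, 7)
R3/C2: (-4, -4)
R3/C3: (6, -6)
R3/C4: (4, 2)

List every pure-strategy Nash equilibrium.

(R2, C2)

Check mutual best responses: a cell is a NE iff neither player can gain by unilaterally deviating.
The row player's best responses — vs C1: R2 (payoff 7); vs C2: R2 (payoff 1); vs C3: R2 (payoff 7); vs C4: R2 (payoff 7).
The column player's best responses — vs R1: C1 (payoff 5); vs R2: C2 (payoff 7); vs R3: C1 (payoff 7).
The only mutual best response is (R2, C2); neither player gains by switching there.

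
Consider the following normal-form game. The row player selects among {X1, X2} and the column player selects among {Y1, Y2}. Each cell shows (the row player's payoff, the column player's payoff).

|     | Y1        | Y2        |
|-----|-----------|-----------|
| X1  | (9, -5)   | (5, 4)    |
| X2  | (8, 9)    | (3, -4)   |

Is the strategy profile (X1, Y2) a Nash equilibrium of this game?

Yes

Holding the column player at Y2: the row player gets 5 from X1, versus 3 from X2. No profitable deviation for the row player.
Holding the row player at X1: the column player gets 4 from Y2, versus -5 from Y1. No profitable deviation for the column player either.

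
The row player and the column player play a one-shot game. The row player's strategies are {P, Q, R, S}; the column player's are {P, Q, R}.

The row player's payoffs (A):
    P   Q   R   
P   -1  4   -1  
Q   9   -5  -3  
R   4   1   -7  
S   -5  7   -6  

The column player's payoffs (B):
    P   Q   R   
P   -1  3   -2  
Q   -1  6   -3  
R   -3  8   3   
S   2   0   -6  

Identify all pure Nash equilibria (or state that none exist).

Check mutual best responses: a cell is a NE iff neither player can gain by unilaterally deviating.
The row player's best responses — vs P: Q (payoff 9); vs Q: S (payoff 7); vs R: P (payoff -1).
The column player's best responses — vs P: Q (payoff 3); vs Q: Q (payoff 6); vs R: Q (payoff 8); vs S: P (payoff 2).
No cell has both players best-responding. For instance, the row player's best reply to Q is S, but against S the column player prefers P over Q.

No pure-strategy Nash equilibrium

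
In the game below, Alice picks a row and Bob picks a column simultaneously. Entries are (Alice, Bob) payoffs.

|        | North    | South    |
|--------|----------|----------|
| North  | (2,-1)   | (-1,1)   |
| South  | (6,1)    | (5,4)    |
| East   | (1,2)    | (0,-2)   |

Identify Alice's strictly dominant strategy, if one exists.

A strategy is strictly dominant if it gives Alice a strictly higher payoff than every other strategy, against every choice by the opponent.
South strictly dominates: vs North: 6 > each of {2, 1}; vs South: 5 > each of {-1, 0}.

South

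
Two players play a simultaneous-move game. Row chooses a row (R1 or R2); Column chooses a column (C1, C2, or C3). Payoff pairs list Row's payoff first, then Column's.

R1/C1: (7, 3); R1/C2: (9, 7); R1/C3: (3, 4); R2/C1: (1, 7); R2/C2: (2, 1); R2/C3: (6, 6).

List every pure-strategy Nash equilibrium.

A profile is a Nash equilibrium when each player is best-responding to the other.
Row's best responses — vs C1: R1 (payoff 7); vs C2: R1 (payoff 9); vs C3: R2 (payoff 6).
Column's best responses — vs R1: C2 (payoff 7); vs R2: C1 (payoff 7).
The only mutual best response is (R1, C2); neither player gains by switching there.

(R1, C2)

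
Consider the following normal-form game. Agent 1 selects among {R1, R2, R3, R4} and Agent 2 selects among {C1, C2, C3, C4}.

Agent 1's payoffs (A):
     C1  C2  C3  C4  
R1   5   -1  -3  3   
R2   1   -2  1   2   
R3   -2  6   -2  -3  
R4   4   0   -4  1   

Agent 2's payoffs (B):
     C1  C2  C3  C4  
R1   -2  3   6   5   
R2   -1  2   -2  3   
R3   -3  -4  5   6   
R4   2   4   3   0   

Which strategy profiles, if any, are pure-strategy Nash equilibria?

No pure-strategy Nash equilibrium

Check mutual best responses: a cell is a NE iff neither player can gain by unilaterally deviating.
Agent 1's best responses — vs C1: R1 (payoff 5); vs C2: R3 (payoff 6); vs C3: R2 (payoff 1); vs C4: R1 (payoff 3).
Agent 2's best responses — vs R1: C3 (payoff 6); vs R2: C4 (payoff 3); vs R3: C4 (payoff 6); vs R4: C2 (payoff 4).
No cell has both players best-responding. For instance, Agent 1's best reply to C2 is R3, but against R3 Agent 2 prefers C4 over C2.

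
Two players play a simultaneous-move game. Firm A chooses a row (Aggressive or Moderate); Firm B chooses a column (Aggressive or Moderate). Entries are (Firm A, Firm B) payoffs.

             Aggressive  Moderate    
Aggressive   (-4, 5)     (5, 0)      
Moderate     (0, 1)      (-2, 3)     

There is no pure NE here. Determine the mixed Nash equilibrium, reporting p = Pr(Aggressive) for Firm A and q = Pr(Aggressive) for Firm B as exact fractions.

p = 2/7, q = 7/11

Each player's mixing probability is pinned down by making the *other* player indifferent.
Firm B indifferent between Aggressive and Moderate: p·5 + (1−p)·1 = p·0 + (1−p)·3 ⟹ 1 + 4p = 3 + (-3)p ⟹ p = 2/7.
Firm A indifferent between Aggressive and Moderate: q·(-4) + (1−q)·5 = q·0 + (1−q)·(-2) ⟹ 5 + (-9)q = (-2) + 2q ⟹ q = 7/11.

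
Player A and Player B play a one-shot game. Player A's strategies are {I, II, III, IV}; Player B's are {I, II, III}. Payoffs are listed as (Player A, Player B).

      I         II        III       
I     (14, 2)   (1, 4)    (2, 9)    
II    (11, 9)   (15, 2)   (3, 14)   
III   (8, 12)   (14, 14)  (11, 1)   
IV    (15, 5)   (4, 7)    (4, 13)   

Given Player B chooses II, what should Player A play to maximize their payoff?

With Player B fixed at II, Player A's payoffs are: I → 1, II → 15, III → 14, IV → 4.
The maximum is 15, achieved by II.

II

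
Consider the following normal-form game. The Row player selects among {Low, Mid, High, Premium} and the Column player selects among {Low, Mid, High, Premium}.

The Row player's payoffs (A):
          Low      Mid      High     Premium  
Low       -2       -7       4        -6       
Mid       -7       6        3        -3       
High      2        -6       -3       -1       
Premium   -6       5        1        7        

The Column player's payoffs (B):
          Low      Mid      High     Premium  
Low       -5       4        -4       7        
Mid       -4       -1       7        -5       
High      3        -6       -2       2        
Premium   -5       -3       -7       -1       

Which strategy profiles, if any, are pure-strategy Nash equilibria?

(High, Low) and (Premium, Premium)

Check mutual best responses: a cell is a NE iff neither player can gain by unilaterally deviating.
The Row player's best responses — vs Low: High (payoff 2); vs Mid: Mid (payoff 6); vs High: Low (payoff 4); vs Premium: Premium (payoff 7).
The Column player's best responses — vs Low: Premium (payoff 7); vs Mid: High (payoff 7); vs High: Low (payoff 3); vs Premium: Premium (payoff -1).
Mutual best responses occur at (High, Low) and (Premium, Premium); at each, neither player gains by switching.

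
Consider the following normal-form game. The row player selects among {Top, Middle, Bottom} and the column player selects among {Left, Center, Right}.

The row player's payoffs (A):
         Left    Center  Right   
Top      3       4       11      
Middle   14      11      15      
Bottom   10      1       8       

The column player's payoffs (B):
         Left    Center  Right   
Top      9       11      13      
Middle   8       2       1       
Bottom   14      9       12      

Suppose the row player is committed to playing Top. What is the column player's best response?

Right

With the row player fixed at Top, the column player's payoffs are: Left → 9, Center → 11, Right → 13.
The maximum is 13, achieved by Right.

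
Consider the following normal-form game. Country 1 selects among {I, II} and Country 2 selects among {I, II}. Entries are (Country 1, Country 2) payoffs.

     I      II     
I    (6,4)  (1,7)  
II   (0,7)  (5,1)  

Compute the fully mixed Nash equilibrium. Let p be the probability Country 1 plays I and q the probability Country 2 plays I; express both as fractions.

p = 2/3, q = 2/5

Each player's mixing probability is pinned down by making the *other* player indifferent.
Country 2 indifferent between I and II: p·4 + (1−p)·7 = p·7 + (1−p)·1 ⟹ 7 + (-3)p = 1 + 6p ⟹ p = 2/3.
Country 1 indifferent between I and II: q·6 + (1−q)·1 = q·0 + (1−q)·5 ⟹ 1 + 5q = 5 + (-5)q ⟹ q = 2/5.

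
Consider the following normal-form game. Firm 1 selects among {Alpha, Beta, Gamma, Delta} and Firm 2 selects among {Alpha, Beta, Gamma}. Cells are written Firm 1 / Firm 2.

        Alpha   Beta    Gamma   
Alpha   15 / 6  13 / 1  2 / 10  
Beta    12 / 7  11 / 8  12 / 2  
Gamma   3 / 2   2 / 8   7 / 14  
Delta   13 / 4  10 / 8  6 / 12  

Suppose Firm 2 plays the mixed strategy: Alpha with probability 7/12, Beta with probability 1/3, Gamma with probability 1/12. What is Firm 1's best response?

Firm 1's best reply maximizes expected payoff against the mix.
Alpha: (7/12)·15 + (1/3)·13 + (1/12)·2 = 53/4
Beta: (7/12)·12 + (1/3)·11 + (1/12)·12 = 35/3
Gamma: (7/12)·3 + (1/3)·2 + (1/12)·7 = 3
Delta: (7/12)·13 + (1/3)·10 + (1/12)·6 = 137/12
Highest expected payoff is 53/4, from Alpha.

Alpha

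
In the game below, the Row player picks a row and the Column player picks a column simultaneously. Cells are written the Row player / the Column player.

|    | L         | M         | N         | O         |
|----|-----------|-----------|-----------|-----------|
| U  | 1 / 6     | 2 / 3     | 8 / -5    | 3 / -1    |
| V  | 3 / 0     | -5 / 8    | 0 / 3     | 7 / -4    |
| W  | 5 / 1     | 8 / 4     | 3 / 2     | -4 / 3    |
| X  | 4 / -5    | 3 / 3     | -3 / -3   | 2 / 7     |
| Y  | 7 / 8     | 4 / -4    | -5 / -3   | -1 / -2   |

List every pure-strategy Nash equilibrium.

Find each player's best response to every opponent strategy; NE are the intersections.
The Row player's best responses — vs L: Y (payoff 7); vs M: W (payoff 8); vs N: U (payoff 8); vs O: V (payoff 7).
The Column player's best responses — vs U: L (payoff 6); vs V: M (payoff 8); vs W: M (payoff 4); vs X: O (payoff 7); vs Y: L (payoff 8).
Mutual best responses occur at (W, M) and (Y, L); at each, neither player gains by switching.

(W, M) and (Y, L)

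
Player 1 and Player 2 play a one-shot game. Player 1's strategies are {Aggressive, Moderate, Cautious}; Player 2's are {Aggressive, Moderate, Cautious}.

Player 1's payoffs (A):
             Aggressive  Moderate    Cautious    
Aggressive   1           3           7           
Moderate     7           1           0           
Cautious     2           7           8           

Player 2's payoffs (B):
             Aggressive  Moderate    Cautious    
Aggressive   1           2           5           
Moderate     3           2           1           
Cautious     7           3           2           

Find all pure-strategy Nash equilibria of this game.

(Moderate, Aggressive)

Check mutual best responses: a cell is a NE iff neither player can gain by unilaterally deviating.
Player 1's best responses — vs Aggressive: Moderate (payoff 7); vs Moderate: Cautious (payoff 7); vs Cautious: Cautious (payoff 8).
Player 2's best responses — vs Aggressive: Cautious (payoff 5); vs Moderate: Aggressive (payoff 3); vs Cautious: Aggressive (payoff 7).
The only mutual best response is (Moderate, Aggressive); neither player gains by switching there.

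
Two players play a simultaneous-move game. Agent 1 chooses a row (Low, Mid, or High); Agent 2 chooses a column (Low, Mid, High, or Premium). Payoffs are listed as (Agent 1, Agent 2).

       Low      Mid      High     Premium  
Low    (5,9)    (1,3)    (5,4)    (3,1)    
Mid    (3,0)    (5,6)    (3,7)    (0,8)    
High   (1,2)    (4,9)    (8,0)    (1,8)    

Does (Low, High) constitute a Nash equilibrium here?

Holding Agent 2 at High: Agent 1 gets 5 from Low but could get 8 by switching to High. Agent 1 has a profitable deviation.

No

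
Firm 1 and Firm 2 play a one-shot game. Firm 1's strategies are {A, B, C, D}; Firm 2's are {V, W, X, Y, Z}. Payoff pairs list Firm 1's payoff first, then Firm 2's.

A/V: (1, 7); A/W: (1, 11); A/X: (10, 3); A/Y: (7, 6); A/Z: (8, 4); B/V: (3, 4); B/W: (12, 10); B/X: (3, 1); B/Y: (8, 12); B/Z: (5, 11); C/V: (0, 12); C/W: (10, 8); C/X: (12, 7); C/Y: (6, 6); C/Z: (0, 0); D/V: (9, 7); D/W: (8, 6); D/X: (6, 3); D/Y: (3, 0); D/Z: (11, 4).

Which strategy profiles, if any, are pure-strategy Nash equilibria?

Find each player's best response to every opponent strategy; NE are the intersections.
Firm 1's best responses — vs V: D (payoff 9); vs W: B (payoff 12); vs X: C (payoff 12); vs Y: B (payoff 8); vs Z: D (payoff 11).
Firm 2's best responses — vs A: W (payoff 11); vs B: Y (payoff 12); vs C: V (payoff 12); vs D: V (payoff 7).
Mutual best responses occur at (B, Y) and (D, V); at each, neither player gains by switching.

(B, Y) and (D, V)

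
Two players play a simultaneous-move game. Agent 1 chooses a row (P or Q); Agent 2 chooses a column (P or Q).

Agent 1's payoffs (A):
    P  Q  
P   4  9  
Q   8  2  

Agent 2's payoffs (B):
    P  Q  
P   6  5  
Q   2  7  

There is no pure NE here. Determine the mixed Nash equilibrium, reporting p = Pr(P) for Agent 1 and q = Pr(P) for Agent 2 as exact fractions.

Each player's mixing probability is pinned down by making the *other* player indifferent.
Agent 2 indifferent between P and Q: p·6 + (1−p)·2 = p·5 + (1−p)·7 ⟹ 2 + 4p = 7 + (-2)p ⟹ p = 5/6.
Agent 1 indifferent between P and Q: q·4 + (1−q)·9 = q·8 + (1−q)·2 ⟹ 9 + (-5)q = 2 + 6q ⟹ q = 7/11.

p = 5/6, q = 7/11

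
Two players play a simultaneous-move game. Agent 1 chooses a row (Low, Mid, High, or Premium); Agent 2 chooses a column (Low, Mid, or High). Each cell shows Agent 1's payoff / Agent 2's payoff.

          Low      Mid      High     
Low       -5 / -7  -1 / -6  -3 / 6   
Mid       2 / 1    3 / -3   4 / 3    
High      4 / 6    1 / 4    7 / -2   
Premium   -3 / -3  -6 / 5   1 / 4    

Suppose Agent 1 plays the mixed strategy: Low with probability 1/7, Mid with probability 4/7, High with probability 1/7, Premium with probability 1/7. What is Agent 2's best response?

Compute Agent 2's expected payoff from each pure strategy against the given mix.
Low: (1/7)·(-7) + (4/7)·1 + (1/7)·6 + (1/7)·(-3) = 0
Mid: (1/7)·(-6) + (4/7)·(-3) + (1/7)·4 + (1/7)·5 = -9/7
High: (1/7)·6 + (4/7)·3 + (1/7)·(-2) + (1/7)·4 = 20/7
Highest expected payoff is 20/7, from High.

High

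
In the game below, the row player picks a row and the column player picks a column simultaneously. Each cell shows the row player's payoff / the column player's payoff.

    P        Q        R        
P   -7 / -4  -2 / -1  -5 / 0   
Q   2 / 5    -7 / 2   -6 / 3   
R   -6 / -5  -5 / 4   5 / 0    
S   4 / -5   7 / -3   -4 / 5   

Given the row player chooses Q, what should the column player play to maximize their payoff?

With the row player fixed at Q, the column player's payoffs are: P → 5, Q → 2, R → 3.
The maximum is 5, achieved by P.

P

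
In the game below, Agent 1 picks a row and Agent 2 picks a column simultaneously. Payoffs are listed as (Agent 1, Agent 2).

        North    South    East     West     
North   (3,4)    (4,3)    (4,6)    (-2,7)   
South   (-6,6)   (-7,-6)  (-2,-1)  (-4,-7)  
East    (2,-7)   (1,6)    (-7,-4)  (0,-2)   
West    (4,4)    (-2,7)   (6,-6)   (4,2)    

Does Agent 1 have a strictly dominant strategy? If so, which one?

A strategy is strictly dominant if it gives Agent 1 a strictly higher payoff than every other strategy, against every choice by the opponent.
North is not dominant: against North, West gives 4 > 3.
South is not dominant: against North, North gives 3 > -6.
East is not dominant: against North, North gives 3 > 2.
West is not dominant: against South, North gives 4 > -2.
No single strategy is best against every opponent action.

None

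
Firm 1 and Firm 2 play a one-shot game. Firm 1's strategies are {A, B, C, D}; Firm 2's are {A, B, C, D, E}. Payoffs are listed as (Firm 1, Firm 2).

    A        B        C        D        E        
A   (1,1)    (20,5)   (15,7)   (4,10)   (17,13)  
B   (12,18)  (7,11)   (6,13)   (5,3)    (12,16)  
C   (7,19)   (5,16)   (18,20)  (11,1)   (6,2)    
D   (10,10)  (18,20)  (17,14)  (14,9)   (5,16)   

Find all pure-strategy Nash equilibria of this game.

(A, E), (B, A), and (C, C)

A profile is a Nash equilibrium when each player is best-responding to the other.
Firm 1's best responses — vs A: B (payoff 12); vs B: A (payoff 20); vs C: C (payoff 18); vs D: D (payoff 14); vs E: A (payoff 17).
Firm 2's best responses — vs A: E (payoff 13); vs B: A (payoff 18); vs C: C (payoff 20); vs D: B (payoff 20).
Mutual best responses occur at (A, E), (B, A), and (C, C); at each, neither player gains by switching.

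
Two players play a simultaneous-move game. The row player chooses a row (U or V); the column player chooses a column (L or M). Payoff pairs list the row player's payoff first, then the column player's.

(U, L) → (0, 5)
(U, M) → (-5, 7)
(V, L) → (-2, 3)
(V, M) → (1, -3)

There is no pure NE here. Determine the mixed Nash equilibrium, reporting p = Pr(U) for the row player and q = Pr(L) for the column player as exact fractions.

p = 3/4, q = 3/4

In a mixed NE each player is indifferent between their pure strategies, so the opponent's mix sets the indifference.
The column player indifferent between L and M: p·5 + (1−p)·3 = p·7 + (1−p)·(-3) ⟹ 3 + 2p = (-3) + 10p ⟹ p = 3/4.
The row player indifferent between U and V: q·0 + (1−q)·(-5) = q·(-2) + (1−q)·1 ⟹ (-5) + 5q = 1 + (-3)q ⟹ q = 3/4.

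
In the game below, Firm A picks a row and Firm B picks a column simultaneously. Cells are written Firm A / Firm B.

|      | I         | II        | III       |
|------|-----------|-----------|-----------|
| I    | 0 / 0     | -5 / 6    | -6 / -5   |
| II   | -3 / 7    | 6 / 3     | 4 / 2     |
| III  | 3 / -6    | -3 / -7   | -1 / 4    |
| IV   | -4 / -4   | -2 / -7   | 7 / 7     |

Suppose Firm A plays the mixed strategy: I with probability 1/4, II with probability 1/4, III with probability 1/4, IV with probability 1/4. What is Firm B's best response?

III

Firm B's best reply maximizes expected payoff against the mix.
I: (1/4)·0 + (1/4)·7 + (1/4)·(-6) + (1/4)·(-4) = -3/4
II: (1/4)·6 + (1/4)·3 + (1/4)·(-7) + (1/4)·(-7) = -5/4
III: (1/4)·(-5) + (1/4)·2 + (1/4)·4 + (1/4)·7 = 2
Highest expected payoff is 2, from III.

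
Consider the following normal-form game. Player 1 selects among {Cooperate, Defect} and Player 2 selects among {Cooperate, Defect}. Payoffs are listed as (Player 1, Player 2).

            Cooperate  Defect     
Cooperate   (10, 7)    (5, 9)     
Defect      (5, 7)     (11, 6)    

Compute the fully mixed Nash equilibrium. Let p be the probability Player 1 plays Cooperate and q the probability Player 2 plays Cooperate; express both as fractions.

Each player's mixing probability is pinned down by making the *other* player indifferent.
Player 2 indifferent between Cooperate and Defect: p·7 + (1−p)·7 = p·9 + (1−p)·6 ⟹ 7 + 0p = 6 + 3p ⟹ p = 1/3.
Player 1 indifferent between Cooperate and Defect: q·10 + (1−q)·5 = q·5 + (1−q)·11 ⟹ 5 + 5q = 11 + (-6)q ⟹ q = 6/11.

p = 1/3, q = 6/11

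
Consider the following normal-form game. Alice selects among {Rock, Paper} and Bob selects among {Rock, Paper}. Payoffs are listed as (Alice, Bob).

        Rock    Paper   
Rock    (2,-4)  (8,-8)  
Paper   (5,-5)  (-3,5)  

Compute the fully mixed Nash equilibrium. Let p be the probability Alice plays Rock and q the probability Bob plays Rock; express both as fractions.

p = 5/7, q = 11/14

In a mixed NE each player is indifferent between their pure strategies, so the opponent's mix sets the indifference.
Bob indifferent between Rock and Paper: p·(-4) + (1−p)·(-5) = p·(-8) + (1−p)·5 ⟹ (-5) + 1p = 5 + (-13)p ⟹ p = 5/7.
Alice indifferent between Rock and Paper: q·2 + (1−q)·8 = q·5 + (1−q)·(-3) ⟹ 8 + (-6)q = (-3) + 8q ⟹ q = 11/14.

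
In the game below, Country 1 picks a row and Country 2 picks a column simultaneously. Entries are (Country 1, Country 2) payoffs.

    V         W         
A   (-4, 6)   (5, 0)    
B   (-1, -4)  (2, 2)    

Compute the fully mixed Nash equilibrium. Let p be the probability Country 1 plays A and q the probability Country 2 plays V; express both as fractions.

In a mixed NE each player is indifferent between their pure strategies, so the opponent's mix sets the indifference.
Country 2 indifferent between V and W: p·6 + (1−p)·(-4) = p·0 + (1−p)·2 ⟹ (-4) + 10p = 2 + (-2)p ⟹ p = 1/2.
Country 1 indifferent between A and B: q·(-4) + (1−q)·5 = q·(-1) + (1−q)·2 ⟹ 5 + (-9)q = 2 + (-3)q ⟹ q = 1/2.

p = 1/2, q = 1/2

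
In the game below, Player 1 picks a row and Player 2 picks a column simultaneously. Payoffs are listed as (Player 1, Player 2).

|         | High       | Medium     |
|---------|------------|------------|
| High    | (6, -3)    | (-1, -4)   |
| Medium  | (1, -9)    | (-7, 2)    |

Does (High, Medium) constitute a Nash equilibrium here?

No

Holding Player 2 at Medium: Player 1 gets -1 from High, versus -7 from Medium. No profitable deviation for Player 1.
Holding Player 1 at High: Player 2 gets -4 from Medium but could get -3 by switching to High. Player 2 has a profitable deviation.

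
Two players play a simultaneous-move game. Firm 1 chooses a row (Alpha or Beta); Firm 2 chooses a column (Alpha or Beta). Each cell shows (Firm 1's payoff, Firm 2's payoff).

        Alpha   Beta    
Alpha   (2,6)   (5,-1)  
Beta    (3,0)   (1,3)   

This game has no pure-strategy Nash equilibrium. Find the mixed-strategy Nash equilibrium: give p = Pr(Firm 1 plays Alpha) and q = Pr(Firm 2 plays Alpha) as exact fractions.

Each player's mixing probability is pinned down by making the *other* player indifferent.
Firm 2 indifferent between Alpha and Beta: p·6 + (1−p)·0 = p·(-1) + (1−p)·3 ⟹ 0 + 6p = 3 + (-4)p ⟹ p = 3/10.
Firm 1 indifferent between Alpha and Beta: q·2 + (1−q)·5 = q·3 + (1−q)·1 ⟹ 5 + (-3)q = 1 + 2q ⟹ q = 4/5.

p = 3/10, q = 4/5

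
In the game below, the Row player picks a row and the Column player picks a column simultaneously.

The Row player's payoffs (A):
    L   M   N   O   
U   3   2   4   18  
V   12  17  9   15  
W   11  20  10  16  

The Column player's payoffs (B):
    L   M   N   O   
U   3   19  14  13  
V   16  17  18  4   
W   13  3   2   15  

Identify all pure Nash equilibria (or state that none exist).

None

Find each player's best response to every opponent strategy; NE are the intersections.
The Row player's best responses — vs L: V (payoff 12); vs M: W (payoff 20); vs N: W (payoff 10); vs O: U (payoff 18).
The Column player's best responses — vs U: M (payoff 19); vs V: N (payoff 18); vs W: O (payoff 15).
No cell has both players best-responding. For instance, the Row player's best reply to L is V, but against V the Column player prefers N over L.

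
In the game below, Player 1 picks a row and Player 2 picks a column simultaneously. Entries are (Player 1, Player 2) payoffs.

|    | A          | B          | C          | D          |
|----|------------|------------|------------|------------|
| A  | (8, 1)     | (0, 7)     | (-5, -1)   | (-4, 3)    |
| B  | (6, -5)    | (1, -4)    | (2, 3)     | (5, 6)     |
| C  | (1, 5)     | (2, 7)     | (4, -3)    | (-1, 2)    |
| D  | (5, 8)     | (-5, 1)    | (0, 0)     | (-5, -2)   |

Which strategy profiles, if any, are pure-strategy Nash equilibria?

(B, D) and (C, B)

Check mutual best responses: a cell is a NE iff neither player can gain by unilaterally deviating.
Player 1's best responses — vs A: A (payoff 8); vs B: C (payoff 2); vs C: C (payoff 4); vs D: B (payoff 5).
Player 2's best responses — vs A: B (payoff 7); vs B: D (payoff 6); vs C: B (payoff 7); vs D: A (payoff 8).
Mutual best responses occur at (B, D) and (C, B); at each, neither player gains by switching.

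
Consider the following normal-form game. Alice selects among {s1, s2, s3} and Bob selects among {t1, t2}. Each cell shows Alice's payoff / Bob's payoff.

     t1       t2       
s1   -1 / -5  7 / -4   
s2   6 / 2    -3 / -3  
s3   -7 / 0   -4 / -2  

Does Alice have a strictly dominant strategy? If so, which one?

Check whether one of Alice's strategies beats all alternatives regardless of what the opponent does.
s1 is not dominant: against t1, s2 gives 6 > -1.
s2 is not dominant: against t2, s1 gives 7 > -3.
s3 is not dominant: against t1, s1 gives -1 > -7.
No single strategy is best against every opponent action.

No strictly dominant strategy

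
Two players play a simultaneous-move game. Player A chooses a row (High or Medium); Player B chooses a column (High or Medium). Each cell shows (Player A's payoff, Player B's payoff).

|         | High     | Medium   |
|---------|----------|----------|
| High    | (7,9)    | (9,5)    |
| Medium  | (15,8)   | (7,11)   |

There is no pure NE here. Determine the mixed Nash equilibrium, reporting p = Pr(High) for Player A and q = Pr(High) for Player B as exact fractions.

Each player's mixing probability is pinned down by making the *other* player indifferent.
Player B indifferent between High and Medium: p·9 + (1−p)·8 = p·5 + (1−p)·11 ⟹ 8 + 1p = 11 + (-6)p ⟹ p = 3/7.
Player A indifferent between High and Medium: q·7 + (1−q)·9 = q·15 + (1−q)·7 ⟹ 9 + (-2)q = 7 + 8q ⟹ q = 1/5.

p = 3/7, q = 1/5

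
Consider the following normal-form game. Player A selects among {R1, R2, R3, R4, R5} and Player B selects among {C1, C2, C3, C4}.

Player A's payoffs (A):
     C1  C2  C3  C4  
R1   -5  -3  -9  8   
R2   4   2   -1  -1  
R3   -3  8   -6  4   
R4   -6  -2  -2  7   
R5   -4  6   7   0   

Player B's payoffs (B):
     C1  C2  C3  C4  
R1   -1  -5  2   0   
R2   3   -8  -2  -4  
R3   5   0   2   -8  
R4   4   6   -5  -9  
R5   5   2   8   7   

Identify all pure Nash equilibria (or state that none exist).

Check mutual best responses: a cell is a NE iff neither player can gain by unilaterally deviating.
Player A's best responses — vs C1: R2 (payoff 4); vs C2: R3 (payoff 8); vs C3: R5 (payoff 7); vs C4: R1 (payoff 8).
Player B's best responses — vs R1: C3 (payoff 2); vs R2: C1 (payoff 3); vs R3: C1 (payoff 5); vs R4: C2 (payoff 6); vs R5: C3 (payoff 8).
Mutual best responses occur at (R2, C1) and (R5, C3); at each, neither player gains by switching.

(R2, C1) and (R5, C3)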